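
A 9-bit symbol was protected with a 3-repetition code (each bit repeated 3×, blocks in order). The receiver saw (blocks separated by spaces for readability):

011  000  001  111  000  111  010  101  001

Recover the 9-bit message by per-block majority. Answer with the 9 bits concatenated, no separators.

100101010

Block 1 (011): 2 ones → 1
Block 2 (000): 0 ones → 0
Block 3 (001): 1 one → 0
Block 4 (111): 3 ones → 1
Block 5 (000): 0 ones → 0
Block 6 (111): 3 ones → 1
Block 7 (010): 1 one → 0
Block 8 (101): 2 ones → 1
Block 9 (001): 1 one → 0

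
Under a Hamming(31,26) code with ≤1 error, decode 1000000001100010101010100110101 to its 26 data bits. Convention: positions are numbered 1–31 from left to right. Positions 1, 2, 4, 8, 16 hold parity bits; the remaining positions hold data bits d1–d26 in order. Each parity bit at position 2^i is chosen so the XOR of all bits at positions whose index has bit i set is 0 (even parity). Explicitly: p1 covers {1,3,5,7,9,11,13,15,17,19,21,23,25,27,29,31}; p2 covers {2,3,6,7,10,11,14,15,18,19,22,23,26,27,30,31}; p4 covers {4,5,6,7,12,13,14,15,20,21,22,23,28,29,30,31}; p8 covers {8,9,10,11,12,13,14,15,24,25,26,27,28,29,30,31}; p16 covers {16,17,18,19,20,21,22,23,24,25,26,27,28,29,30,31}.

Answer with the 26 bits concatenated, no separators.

00000111001101010100110101

s1 (pos 1,3,5,7,9,11,13,15,17,19,21,23,25,27,29,31): 1⊕0⊕0⊕0⊕0⊕1⊕0⊕1⊕1⊕1⊕1⊕1⊕0⊕1⊕1⊕1 = 0
s2 (pos 2,3,6,7,10,11,14,15,18,19,22,23,26,27,30,31): 0⊕0⊕0⊕0⊕1⊕1⊕0⊕1⊕0⊕1⊕0⊕1⊕1⊕1⊕0⊕1 = 0
s4 (pos 4,5,6,7,12,13,14,15,20,21,22,23,28,29,30,31): 0⊕0⊕0⊕0⊕0⊕0⊕0⊕1⊕0⊕1⊕0⊕1⊕0⊕1⊕0⊕1 = 1
s8 (pos 8,9,10,11,12,13,14,15,24,25,26,27,28,29,30,31): 0⊕0⊕1⊕1⊕0⊕0⊕0⊕1⊕0⊕0⊕1⊕1⊕0⊕1⊕0⊕1 = 1
s16 (pos 16,17,18,19,20,21,22,23,24,25,26,27,28,29,30,31): 0⊕1⊕0⊕1⊕0⊕1⊕0⊕1⊕0⊕0⊕1⊕1⊕0⊕1⊕0⊕1 = 0
Syndrome s16…s1 = 01100 → error at position 12.
Flip position 12: 1000000001100010101010100110101 → 1000000001110010101010100110101
Read data bits from positions 3,5,6,7,9,10,11,12,13,14,15,17,18,19,20,21,22,23,24,25,26,27,28,29,30,31: 00000111001101010100110101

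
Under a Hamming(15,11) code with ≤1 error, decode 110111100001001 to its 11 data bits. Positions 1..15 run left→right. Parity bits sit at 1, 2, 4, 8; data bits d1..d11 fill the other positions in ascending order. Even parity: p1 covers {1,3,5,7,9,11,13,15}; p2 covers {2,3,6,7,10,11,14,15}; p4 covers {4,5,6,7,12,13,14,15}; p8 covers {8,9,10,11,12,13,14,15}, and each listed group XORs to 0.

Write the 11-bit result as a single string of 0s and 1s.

s1 (pos 1,3,5,7,9,11,13,15): 1⊕0⊕1⊕1⊕0⊕0⊕0⊕1 = 0
s2 (pos 2,3,6,7,10,11,14,15): 1⊕0⊕1⊕1⊕0⊕0⊕0⊕1 = 0
s4 (pos 4,5,6,7,12,13,14,15): 1⊕1⊕1⊕1⊕1⊕0⊕0⊕1 = 0
s8 (pos 8,9,10,11,12,13,14,15): 0⊕0⊕0⊕0⊕1⊕0⊕0⊕1 = 0
Syndrome s8…s1 = 0000 → no error.
Read data bits from positions 3,5,6,7,9,10,11,12,13,14,15: 01110001001

01110001001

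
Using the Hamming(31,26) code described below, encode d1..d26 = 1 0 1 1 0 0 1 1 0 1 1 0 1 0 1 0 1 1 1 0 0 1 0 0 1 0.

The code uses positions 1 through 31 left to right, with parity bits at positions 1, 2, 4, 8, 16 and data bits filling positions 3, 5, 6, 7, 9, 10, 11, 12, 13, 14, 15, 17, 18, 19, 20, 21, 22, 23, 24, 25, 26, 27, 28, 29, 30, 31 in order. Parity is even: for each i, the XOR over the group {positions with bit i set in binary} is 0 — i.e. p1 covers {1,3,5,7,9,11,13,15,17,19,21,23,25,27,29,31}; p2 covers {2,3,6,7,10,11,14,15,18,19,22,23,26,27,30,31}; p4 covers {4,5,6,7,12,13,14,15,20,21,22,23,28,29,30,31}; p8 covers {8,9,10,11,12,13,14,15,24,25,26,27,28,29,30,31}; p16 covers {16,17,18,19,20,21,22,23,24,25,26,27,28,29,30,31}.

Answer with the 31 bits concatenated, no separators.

0111011100110111010101110010010

Place data at non-parity positions: p1 p2 1 p4 0 1 1 p8 0 0 1 1 0 1 1 p16 0 1 0 1 0 1 1 1 0 0 1 0 0 1 0
p1 (pos 1,3,5,7,9,11,13,15,17,19,21,23,25,27,29,31): XOR of data positions = 1⊕0⊕1⊕0⊕1⊕0⊕1⊕0⊕0⊕0⊕1⊕0⊕1⊕0⊕0 = 0
p2 (pos 2,3,6,7,10,11,14,15,18,19,22,23,26,27,30,31): XOR of data positions = 1⊕1⊕1⊕0⊕1⊕1⊕1⊕1⊕0⊕1⊕1⊕0⊕1⊕1⊕0 = 1
p4 (pos 4,5,6,7,12,13,14,15,20,21,22,23,28,29,30,31): XOR of data positions = 0⊕1⊕1⊕1⊕0⊕1⊕1⊕1⊕0⊕1⊕1⊕0⊕0⊕1⊕0 = 1
p8 (pos 8,9,10,11,12,13,14,15,24,25,26,27,28,29,30,31): XOR of data positions = 0⊕0⊕1⊕1⊕0⊕1⊕1⊕1⊕0⊕0⊕1⊕0⊕0⊕1⊕0 = 1
p16 (pos 16,17,18,19,20,21,22,23,24,25,26,27,28,29,30,31): XOR of data positions = 0⊕1⊕0⊕1⊕0⊕1⊕1⊕1⊕0⊕0⊕1⊕0⊕0⊕1⊕0 = 1
Codeword: 0111011100110111010101110010010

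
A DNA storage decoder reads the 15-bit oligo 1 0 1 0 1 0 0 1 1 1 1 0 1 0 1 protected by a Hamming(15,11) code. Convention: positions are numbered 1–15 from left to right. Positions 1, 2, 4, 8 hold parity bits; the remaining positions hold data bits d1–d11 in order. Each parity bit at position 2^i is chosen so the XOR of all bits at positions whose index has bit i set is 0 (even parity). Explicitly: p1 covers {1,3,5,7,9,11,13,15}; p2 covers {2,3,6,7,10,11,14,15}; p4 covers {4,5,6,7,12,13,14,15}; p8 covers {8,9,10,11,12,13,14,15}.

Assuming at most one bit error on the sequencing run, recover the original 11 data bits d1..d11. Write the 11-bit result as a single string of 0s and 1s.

s1 (pos 1,3,5,7,9,11,13,15): 1⊕1⊕1⊕0⊕1⊕1⊕1⊕1 = 1
s2 (pos 2,3,6,7,10,11,14,15): 0⊕1⊕0⊕0⊕1⊕1⊕0⊕1 = 0
s4 (pos 4,5,6,7,12,13,14,15): 0⊕1⊕0⊕0⊕0⊕1⊕0⊕1 = 1
s8 (pos 8,9,10,11,12,13,14,15): 1⊕1⊕1⊕1⊕0⊕1⊕0⊕1 = 0
Syndrome s8…s1 = 0101 → error at position 5.
Flip position 5: 101010011110101 → 101000011110101
Read data bits from positions 3,5,6,7,9,10,11,12,13,14,15: 10001110101

10001110101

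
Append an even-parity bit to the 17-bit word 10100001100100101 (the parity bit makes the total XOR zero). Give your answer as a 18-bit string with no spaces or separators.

XOR of the 17 data bits: 1⊕0⊕1⊕0⊕0⊕0⊕0⊕1⊕1⊕0⊕0⊕1⊕0⊕0⊕1⊕0⊕1 = 1
Parity bit = 1 (so all 18 bits XOR to 0).

101000011001001011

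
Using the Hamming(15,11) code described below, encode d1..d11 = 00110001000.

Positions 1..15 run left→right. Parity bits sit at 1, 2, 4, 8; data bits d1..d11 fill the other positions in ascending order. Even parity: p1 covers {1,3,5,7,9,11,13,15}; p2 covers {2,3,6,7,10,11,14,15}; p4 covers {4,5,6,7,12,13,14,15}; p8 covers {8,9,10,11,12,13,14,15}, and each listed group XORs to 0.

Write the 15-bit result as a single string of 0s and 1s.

Place data at non-parity positions: p1 p2 0 p4 0 1 1 p8 0 0 0 1 0 0 0
p1 (pos 1,3,5,7,9,11,13,15): XOR of data positions = 0⊕0⊕1⊕0⊕0⊕0⊕0 = 1
p2 (pos 2,3,6,7,10,11,14,15): XOR of data positions = 0⊕1⊕1⊕0⊕0⊕0⊕0 = 0
p4 (pos 4,5,6,7,12,13,14,15): XOR of data positions = 0⊕1⊕1⊕1⊕0⊕0⊕0 = 1
p8 (pos 8,9,10,11,12,13,14,15): XOR of data positions = 0⊕0⊕0⊕1⊕0⊕0⊕0 = 1
Codeword: 100101110001000

100101110001000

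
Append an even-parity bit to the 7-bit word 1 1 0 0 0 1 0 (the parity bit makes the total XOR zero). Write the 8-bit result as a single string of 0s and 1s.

11000101

XOR of the 7 data bits: 1⊕1⊕0⊕0⊕0⊕1⊕0 = 1
Parity bit = 1 (so all 8 bits XOR to 0).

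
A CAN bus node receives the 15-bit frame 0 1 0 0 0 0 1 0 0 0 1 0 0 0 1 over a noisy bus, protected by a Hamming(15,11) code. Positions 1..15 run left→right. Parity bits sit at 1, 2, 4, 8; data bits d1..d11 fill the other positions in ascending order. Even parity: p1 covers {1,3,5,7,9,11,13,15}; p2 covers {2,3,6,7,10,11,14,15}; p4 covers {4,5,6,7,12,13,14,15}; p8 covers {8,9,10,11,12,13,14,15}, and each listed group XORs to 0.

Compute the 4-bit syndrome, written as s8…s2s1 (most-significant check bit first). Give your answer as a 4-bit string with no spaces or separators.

0001

s1 (pos 1,3,5,7,9,11,13,15): 0⊕0⊕0⊕1⊕0⊕1⊕0⊕1 = 1
s2 (pos 2,3,6,7,10,11,14,15): 1⊕0⊕0⊕1⊕0⊕1⊕0⊕1 = 0
s4 (pos 4,5,6,7,12,13,14,15): 0⊕0⊕0⊕1⊕0⊕0⊕0⊕1 = 0
s8 (pos 8,9,10,11,12,13,14,15): 0⊕0⊕0⊕1⊕0⊕0⊕0⊕1 = 0
Syndrome s8…s1 = 0001 → error at position 1.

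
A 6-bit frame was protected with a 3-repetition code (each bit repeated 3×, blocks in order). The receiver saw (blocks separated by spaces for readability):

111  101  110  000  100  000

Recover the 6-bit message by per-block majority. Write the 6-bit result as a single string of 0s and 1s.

111000

Block 1 (111): 3 ones → 1
Block 2 (101): 2 ones → 1
Block 3 (110): 2 ones → 1
Block 4 (000): 0 ones → 0
Block 5 (100): 1 one → 0
Block 6 (000): 0 ones → 0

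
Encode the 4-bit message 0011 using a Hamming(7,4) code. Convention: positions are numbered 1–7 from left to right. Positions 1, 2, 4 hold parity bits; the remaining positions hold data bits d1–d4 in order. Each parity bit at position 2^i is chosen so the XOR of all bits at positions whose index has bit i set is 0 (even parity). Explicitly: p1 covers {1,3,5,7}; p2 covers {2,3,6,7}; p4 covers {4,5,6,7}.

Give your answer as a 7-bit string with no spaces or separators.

1000011

Place data at non-parity positions: p1 p2 0 p4 0 1 1
p1 (pos 1,3,5,7): XOR of data positions = 0⊕0⊕1 = 1
p2 (pos 2,3,6,7): XOR of data positions = 0⊕1⊕1 = 0
p4 (pos 4,5,6,7): XOR of data positions = 0⊕1⊕1 = 0
Codeword: 1000011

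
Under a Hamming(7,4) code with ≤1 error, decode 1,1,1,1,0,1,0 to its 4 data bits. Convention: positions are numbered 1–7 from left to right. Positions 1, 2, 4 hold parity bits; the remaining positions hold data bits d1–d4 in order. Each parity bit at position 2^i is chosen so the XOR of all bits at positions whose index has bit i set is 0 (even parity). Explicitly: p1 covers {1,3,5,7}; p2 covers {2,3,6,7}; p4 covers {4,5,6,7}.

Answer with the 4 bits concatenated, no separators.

1010

s1 (pos 1,3,5,7): 1⊕1⊕0⊕0 = 0
s2 (pos 2,3,6,7): 1⊕1⊕1⊕0 = 1
s4 (pos 4,5,6,7): 1⊕0⊕1⊕0 = 0
Syndrome s4…s1 = 010 → error at position 2.
Flip position 2: 1111010 → 1011010
Read data bits from positions 3,5,6,7: 1010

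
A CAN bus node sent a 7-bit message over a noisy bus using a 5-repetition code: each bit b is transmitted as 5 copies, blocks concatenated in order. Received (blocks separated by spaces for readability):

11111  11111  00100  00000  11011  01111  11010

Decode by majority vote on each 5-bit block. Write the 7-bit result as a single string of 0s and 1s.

Block 1 (11111): 5 ones → 1
Block 2 (11111): 5 ones → 1
Block 3 (00100): 1 one → 0
Block 4 (00000): 0 ones → 0
Block 5 (11011): 4 ones → 1
Block 6 (01111): 4 ones → 1
Block 7 (11010): 3 ones → 1

1100111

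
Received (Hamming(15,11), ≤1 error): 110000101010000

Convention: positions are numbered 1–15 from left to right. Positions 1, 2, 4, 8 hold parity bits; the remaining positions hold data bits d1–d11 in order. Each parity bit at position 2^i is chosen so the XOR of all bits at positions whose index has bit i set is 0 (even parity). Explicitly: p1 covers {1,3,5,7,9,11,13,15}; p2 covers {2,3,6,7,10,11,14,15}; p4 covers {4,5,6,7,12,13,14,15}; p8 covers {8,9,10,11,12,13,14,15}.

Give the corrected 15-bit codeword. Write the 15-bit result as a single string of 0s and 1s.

110001101010000

s1 (pos 1,3,5,7,9,11,13,15): 1⊕0⊕0⊕1⊕1⊕1⊕0⊕0 = 0
s2 (pos 2,3,6,7,10,11,14,15): 1⊕0⊕0⊕1⊕0⊕1⊕0⊕0 = 1
s4 (pos 4,5,6,7,12,13,14,15): 0⊕0⊕0⊕1⊕0⊕0⊕0⊕0 = 1
s8 (pos 8,9,10,11,12,13,14,15): 0⊕1⊕0⊕1⊕0⊕0⊕0⊕0 = 0
Syndrome s8…s1 = 0110 → error at position 6.
Flip position 6: 110000101010000 → 110001101010000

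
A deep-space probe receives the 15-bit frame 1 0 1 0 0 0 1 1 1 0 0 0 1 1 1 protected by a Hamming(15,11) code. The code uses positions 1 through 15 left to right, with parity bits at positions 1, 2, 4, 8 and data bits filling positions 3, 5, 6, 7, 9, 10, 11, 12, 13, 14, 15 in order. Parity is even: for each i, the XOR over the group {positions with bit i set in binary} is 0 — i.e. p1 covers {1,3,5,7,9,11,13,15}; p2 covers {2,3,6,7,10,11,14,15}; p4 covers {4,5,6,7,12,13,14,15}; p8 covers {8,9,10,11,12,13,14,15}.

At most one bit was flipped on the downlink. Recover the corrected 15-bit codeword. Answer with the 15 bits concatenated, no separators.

101000101000111

s1 (pos 1,3,5,7,9,11,13,15): 1⊕1⊕0⊕1⊕1⊕0⊕1⊕1 = 0
s2 (pos 2,3,6,7,10,11,14,15): 0⊕1⊕0⊕1⊕0⊕0⊕1⊕1 = 0
s4 (pos 4,5,6,7,12,13,14,15): 0⊕0⊕0⊕1⊕0⊕1⊕1⊕1 = 0
s8 (pos 8,9,10,11,12,13,14,15): 1⊕1⊕0⊕0⊕0⊕1⊕1⊕1 = 1
Syndrome s8…s1 = 1000 → error at position 8.
Flip position 8: 101000111000111 → 101000101000111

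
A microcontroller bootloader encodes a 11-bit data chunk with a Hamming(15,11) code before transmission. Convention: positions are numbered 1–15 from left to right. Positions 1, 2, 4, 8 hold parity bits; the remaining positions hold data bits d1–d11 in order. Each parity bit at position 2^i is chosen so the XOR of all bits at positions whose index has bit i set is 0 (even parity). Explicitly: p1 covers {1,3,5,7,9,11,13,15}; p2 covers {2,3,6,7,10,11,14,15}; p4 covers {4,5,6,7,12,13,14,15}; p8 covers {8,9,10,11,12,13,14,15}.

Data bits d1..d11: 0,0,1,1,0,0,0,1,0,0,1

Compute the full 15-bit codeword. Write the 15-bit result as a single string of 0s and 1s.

Place data at non-parity positions: p1 p2 0 p4 0 1 1 p8 0 0 0 1 0 0 1
p1 (pos 1,3,5,7,9,11,13,15): XOR of data positions = 0⊕0⊕1⊕0⊕0⊕0⊕1 = 0
p2 (pos 2,3,6,7,10,11,14,15): XOR of data positions = 0⊕1⊕1⊕0⊕0⊕0⊕1 = 1
p4 (pos 4,5,6,7,12,13,14,15): XOR of data positions = 0⊕1⊕1⊕1⊕0⊕0⊕1 = 0
p8 (pos 8,9,10,11,12,13,14,15): XOR of data positions = 0⊕0⊕0⊕1⊕0⊕0⊕1 = 0
Codeword: 010001100001001

010001100001001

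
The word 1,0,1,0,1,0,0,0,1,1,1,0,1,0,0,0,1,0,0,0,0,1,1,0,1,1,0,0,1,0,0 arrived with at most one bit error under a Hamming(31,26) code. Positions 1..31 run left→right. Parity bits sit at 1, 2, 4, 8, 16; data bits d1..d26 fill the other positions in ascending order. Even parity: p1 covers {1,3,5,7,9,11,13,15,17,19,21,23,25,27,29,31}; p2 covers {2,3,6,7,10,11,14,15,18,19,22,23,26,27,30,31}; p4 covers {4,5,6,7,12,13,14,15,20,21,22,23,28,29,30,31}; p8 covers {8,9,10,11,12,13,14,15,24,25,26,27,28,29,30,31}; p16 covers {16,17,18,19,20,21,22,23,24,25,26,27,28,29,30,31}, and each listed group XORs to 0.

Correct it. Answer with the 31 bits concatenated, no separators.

s1 (pos 1,3,5,7,9,11,13,15,17,19,21,23,25,27,29,31): 1⊕1⊕1⊕0⊕1⊕1⊕1⊕0⊕1⊕0⊕0⊕1⊕1⊕0⊕1⊕0 = 0
s2 (pos 2,3,6,7,10,11,14,15,18,19,22,23,26,27,30,31): 0⊕1⊕0⊕0⊕1⊕1⊕0⊕0⊕0⊕0⊕1⊕1⊕1⊕0⊕0⊕0 = 0
s4 (pos 4,5,6,7,12,13,14,15,20,21,22,23,28,29,30,31): 0⊕1⊕0⊕0⊕0⊕1⊕0⊕0⊕0⊕0⊕1⊕1⊕0⊕1⊕0⊕0 = 1
s8 (pos 8,9,10,11,12,13,14,15,24,25,26,27,28,29,30,31): 0⊕1⊕1⊕1⊕0⊕1⊕0⊕0⊕0⊕1⊕1⊕0⊕0⊕1⊕0⊕0 = 1
s16 (pos 16,17,18,19,20,21,22,23,24,25,26,27,28,29,30,31): 0⊕1⊕0⊕0⊕0⊕0⊕1⊕1⊕0⊕1⊕1⊕0⊕0⊕1⊕0⊕0 = 0
Syndrome s16…s1 = 01100 → error at position 12.
Flip position 12: 1010100011101000100001101100100 → 1010100011111000100001101100100

1010100011111000100001101100100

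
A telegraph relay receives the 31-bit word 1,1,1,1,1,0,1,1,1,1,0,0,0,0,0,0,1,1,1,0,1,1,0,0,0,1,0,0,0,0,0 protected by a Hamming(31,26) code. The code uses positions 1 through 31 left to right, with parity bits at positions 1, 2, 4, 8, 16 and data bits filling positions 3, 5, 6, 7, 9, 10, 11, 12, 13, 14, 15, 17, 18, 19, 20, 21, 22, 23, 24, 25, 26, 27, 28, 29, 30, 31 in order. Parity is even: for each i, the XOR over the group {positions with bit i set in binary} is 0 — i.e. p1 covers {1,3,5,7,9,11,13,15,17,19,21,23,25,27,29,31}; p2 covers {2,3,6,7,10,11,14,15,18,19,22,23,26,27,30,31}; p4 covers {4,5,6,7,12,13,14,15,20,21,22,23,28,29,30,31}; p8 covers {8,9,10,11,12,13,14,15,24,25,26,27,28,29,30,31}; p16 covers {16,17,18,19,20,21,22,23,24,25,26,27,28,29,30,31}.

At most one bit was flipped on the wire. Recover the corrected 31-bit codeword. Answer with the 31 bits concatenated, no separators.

s1 (pos 1,3,5,7,9,11,13,15,17,19,21,23,25,27,29,31): 1⊕1⊕1⊕1⊕1⊕0⊕0⊕0⊕1⊕1⊕1⊕0⊕0⊕0⊕0⊕0 = 0
s2 (pos 2,3,6,7,10,11,14,15,18,19,22,23,26,27,30,31): 1⊕1⊕0⊕1⊕1⊕0⊕0⊕0⊕1⊕1⊕1⊕0⊕1⊕0⊕0⊕0 = 0
s4 (pos 4,5,6,7,12,13,14,15,20,21,22,23,28,29,30,31): 1⊕1⊕0⊕1⊕0⊕0⊕0⊕0⊕0⊕1⊕1⊕0⊕0⊕0⊕0⊕0 = 1
s8 (pos 8,9,10,11,12,13,14,15,24,25,26,27,28,29,30,31): 1⊕1⊕1⊕0⊕0⊕0⊕0⊕0⊕0⊕0⊕1⊕0⊕0⊕0⊕0⊕0 = 0
s16 (pos 16,17,18,19,20,21,22,23,24,25,26,27,28,29,30,31): 0⊕1⊕1⊕1⊕0⊕1⊕1⊕0⊕0⊕0⊕1⊕0⊕0⊕0⊕0⊕0 = 0
Syndrome s16…s1 = 00100 → error at position 4.
Flip position 4: 1111101111000000111011000100000 → 1110101111000000111011000100000

1110101111000000111011000100000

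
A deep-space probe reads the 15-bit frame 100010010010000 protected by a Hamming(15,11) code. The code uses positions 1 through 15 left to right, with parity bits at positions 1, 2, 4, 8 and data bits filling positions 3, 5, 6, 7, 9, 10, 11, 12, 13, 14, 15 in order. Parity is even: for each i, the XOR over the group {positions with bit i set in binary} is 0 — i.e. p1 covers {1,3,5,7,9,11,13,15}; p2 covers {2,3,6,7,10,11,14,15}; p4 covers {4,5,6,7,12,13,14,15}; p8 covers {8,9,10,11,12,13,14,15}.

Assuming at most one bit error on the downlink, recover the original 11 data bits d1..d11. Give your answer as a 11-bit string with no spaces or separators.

s1 (pos 1,3,5,7,9,11,13,15): 1⊕0⊕1⊕0⊕0⊕1⊕0⊕0 = 1
s2 (pos 2,3,6,7,10,11,14,15): 0⊕0⊕0⊕0⊕0⊕1⊕0⊕0 = 1
s4 (pos 4,5,6,7,12,13,14,15): 0⊕1⊕0⊕0⊕0⊕0⊕0⊕0 = 1
s8 (pos 8,9,10,11,12,13,14,15): 1⊕0⊕0⊕1⊕0⊕0⊕0⊕0 = 0
Syndrome s8…s1 = 0111 → error at position 7.
Flip position 7: 100010010010000 → 100010110010000
Read data bits from positions 3,5,6,7,9,10,11,12,13,14,15: 01010010000

01010010000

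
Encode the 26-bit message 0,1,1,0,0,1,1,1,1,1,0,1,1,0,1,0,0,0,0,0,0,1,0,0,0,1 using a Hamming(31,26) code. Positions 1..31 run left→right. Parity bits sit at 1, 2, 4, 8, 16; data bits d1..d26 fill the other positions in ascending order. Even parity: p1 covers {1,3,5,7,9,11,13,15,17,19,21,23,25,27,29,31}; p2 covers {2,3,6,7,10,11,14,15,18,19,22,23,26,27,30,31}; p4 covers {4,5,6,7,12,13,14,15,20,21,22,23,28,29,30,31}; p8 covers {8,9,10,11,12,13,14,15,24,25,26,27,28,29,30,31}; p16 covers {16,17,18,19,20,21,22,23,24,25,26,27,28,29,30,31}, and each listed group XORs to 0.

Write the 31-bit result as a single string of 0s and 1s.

Place data at non-parity positions: p1 p2 0 p4 1 1 0 p8 0 1 1 1 1 1 0 p16 1 1 0 1 0 0 0 0 0 0 1 0 0 0 1
p1 (pos 1,3,5,7,9,11,13,15,17,19,21,23,25,27,29,31): XOR of data positions = 0⊕1⊕0⊕0⊕1⊕1⊕0⊕1⊕0⊕0⊕0⊕0⊕1⊕0⊕1 = 0
p2 (pos 2,3,6,7,10,11,14,15,18,19,22,23,26,27,30,31): XOR of data positions = 0⊕1⊕0⊕1⊕1⊕1⊕0⊕1⊕0⊕0⊕0⊕0⊕1⊕0⊕1 = 1
p4 (pos 4,5,6,7,12,13,14,15,20,21,22,23,28,29,30,31): XOR of data positions = 1⊕1⊕0⊕1⊕1⊕1⊕0⊕1⊕0⊕0⊕0⊕0⊕0⊕0⊕1 = 1
p8 (pos 8,9,10,11,12,13,14,15,24,25,26,27,28,29,30,31): XOR of data positions = 0⊕1⊕1⊕1⊕1⊕1⊕0⊕0⊕0⊕0⊕1⊕0⊕0⊕0⊕1 = 1
p16 (pos 16,17,18,19,20,21,22,23,24,25,26,27,28,29,30,31): XOR of data positions = 1⊕1⊕0⊕1⊕0⊕0⊕0⊕0⊕0⊕0⊕1⊕0⊕0⊕0⊕1 = 1
Codeword: 0101110101111101110100000010001

0101110101111101110100000010001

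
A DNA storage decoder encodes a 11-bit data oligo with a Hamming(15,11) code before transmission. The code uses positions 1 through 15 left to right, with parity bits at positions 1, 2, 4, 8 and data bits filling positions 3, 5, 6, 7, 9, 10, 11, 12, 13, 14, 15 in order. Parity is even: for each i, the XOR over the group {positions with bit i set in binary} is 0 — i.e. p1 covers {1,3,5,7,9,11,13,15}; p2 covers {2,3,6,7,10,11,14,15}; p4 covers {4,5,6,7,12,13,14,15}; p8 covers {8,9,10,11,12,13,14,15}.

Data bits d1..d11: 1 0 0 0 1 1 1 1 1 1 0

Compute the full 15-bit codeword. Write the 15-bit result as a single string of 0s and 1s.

Place data at non-parity positions: p1 p2 1 p4 0 0 0 p8 1 1 1 1 1 1 0
p1 (pos 1,3,5,7,9,11,13,15): XOR of data positions = 1⊕0⊕0⊕1⊕1⊕1⊕0 = 0
p2 (pos 2,3,6,7,10,11,14,15): XOR of data positions = 1⊕0⊕0⊕1⊕1⊕1⊕0 = 0
p4 (pos 4,5,6,7,12,13,14,15): XOR of data positions = 0⊕0⊕0⊕1⊕1⊕1⊕0 = 1
p8 (pos 8,9,10,11,12,13,14,15): XOR of data positions = 1⊕1⊕1⊕1⊕1⊕1⊕0 = 0
Codeword: 001100001111110

001100001111110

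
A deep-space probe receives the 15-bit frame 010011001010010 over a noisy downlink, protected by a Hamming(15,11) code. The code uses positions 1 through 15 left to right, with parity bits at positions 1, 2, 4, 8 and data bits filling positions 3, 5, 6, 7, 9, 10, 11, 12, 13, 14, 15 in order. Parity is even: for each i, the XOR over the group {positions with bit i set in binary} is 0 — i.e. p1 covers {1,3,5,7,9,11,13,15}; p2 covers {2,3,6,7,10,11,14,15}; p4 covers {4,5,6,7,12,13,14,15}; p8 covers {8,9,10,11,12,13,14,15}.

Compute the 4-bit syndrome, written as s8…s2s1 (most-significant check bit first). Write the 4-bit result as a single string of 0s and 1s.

1101

s1 (pos 1,3,5,7,9,11,13,15): 0⊕0⊕1⊕0⊕1⊕1⊕0⊕0 = 1
s2 (pos 2,3,6,7,10,11,14,15): 1⊕0⊕1⊕0⊕0⊕1⊕1⊕0 = 0
s4 (pos 4,5,6,7,12,13,14,15): 0⊕1⊕1⊕0⊕0⊕0⊕1⊕0 = 1
s8 (pos 8,9,10,11,12,13,14,15): 0⊕1⊕0⊕1⊕0⊕0⊕1⊕0 = 1
Syndrome s8…s1 = 1101 → error at position 13.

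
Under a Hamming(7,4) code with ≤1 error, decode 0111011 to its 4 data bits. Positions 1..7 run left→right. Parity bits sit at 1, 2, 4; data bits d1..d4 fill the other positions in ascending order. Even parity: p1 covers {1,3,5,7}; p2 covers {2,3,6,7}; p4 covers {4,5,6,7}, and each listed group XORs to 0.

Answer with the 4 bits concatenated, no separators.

1011

s1 (pos 1,3,5,7): 0⊕1⊕0⊕1 = 0
s2 (pos 2,3,6,7): 1⊕1⊕1⊕1 = 0
s4 (pos 4,5,6,7): 1⊕0⊕1⊕1 = 1
Syndrome s4…s1 = 100 → error at position 4.
Flip position 4: 0111011 → 0110011
Read data bits from positions 3,5,6,7: 1011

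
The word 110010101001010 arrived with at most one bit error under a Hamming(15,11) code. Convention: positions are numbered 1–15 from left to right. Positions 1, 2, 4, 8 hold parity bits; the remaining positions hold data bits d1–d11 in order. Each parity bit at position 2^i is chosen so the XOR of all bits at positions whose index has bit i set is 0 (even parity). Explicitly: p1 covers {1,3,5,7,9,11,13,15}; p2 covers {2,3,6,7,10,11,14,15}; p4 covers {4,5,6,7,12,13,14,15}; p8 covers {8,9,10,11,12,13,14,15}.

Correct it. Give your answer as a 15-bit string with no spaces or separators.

110010101101010

s1 (pos 1,3,5,7,9,11,13,15): 1⊕0⊕1⊕1⊕1⊕0⊕0⊕0 = 0
s2 (pos 2,3,6,7,10,11,14,15): 1⊕0⊕0⊕1⊕0⊕0⊕1⊕0 = 1
s4 (pos 4,5,6,7,12,13,14,15): 0⊕1⊕0⊕1⊕1⊕0⊕1⊕0 = 0
s8 (pos 8,9,10,11,12,13,14,15): 0⊕1⊕0⊕0⊕1⊕0⊕1⊕0 = 1
Syndrome s8…s1 = 1010 → error at position 10.
Flip position 10: 110010101001010 → 110010101101010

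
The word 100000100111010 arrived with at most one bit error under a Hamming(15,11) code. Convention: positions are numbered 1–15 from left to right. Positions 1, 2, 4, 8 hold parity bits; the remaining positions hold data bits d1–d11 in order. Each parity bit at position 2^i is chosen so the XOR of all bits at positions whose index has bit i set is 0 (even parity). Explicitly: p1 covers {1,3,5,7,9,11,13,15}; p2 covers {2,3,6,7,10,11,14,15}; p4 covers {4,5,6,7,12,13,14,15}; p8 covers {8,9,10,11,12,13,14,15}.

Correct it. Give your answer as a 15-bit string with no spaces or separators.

100010100111010

s1 (pos 1,3,5,7,9,11,13,15): 1⊕0⊕0⊕1⊕0⊕1⊕0⊕0 = 1
s2 (pos 2,3,6,7,10,11,14,15): 0⊕0⊕0⊕1⊕1⊕1⊕1⊕0 = 0
s4 (pos 4,5,6,7,12,13,14,15): 0⊕0⊕0⊕1⊕1⊕0⊕1⊕0 = 1
s8 (pos 8,9,10,11,12,13,14,15): 0⊕0⊕1⊕1⊕1⊕0⊕1⊕0 = 0
Syndrome s8…s1 = 0101 → error at position 5.
Flip position 5: 100000100111010 → 100010100111010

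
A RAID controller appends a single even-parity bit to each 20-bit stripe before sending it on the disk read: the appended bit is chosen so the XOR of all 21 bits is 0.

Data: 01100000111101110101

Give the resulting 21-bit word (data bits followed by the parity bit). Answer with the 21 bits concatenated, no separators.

011000001111011101011

XOR of the 20 data bits: 0⊕1⊕1⊕0⊕0⊕0⊕0⊕0⊕1⊕1⊕1⊕1⊕0⊕1⊕1⊕1⊕0⊕1⊕0⊕1 = 1
Parity bit = 1 (so all 21 bits XOR to 0).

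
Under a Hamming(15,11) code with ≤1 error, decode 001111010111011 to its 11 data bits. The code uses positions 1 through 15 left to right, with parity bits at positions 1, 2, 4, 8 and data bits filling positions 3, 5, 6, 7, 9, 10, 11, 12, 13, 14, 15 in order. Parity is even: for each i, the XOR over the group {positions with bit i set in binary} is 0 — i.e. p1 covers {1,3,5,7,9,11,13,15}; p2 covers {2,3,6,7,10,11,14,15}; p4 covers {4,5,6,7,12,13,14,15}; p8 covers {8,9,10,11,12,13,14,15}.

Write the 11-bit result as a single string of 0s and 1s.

11100111011

s1 (pos 1,3,5,7,9,11,13,15): 0⊕1⊕1⊕0⊕0⊕1⊕0⊕1 = 0
s2 (pos 2,3,6,7,10,11,14,15): 0⊕1⊕1⊕0⊕1⊕1⊕1⊕1 = 0
s4 (pos 4,5,6,7,12,13,14,15): 1⊕1⊕1⊕0⊕1⊕0⊕1⊕1 = 0
s8 (pos 8,9,10,11,12,13,14,15): 1⊕0⊕1⊕1⊕1⊕0⊕1⊕1 = 0
Syndrome s8…s1 = 0000 → no error.
Read data bits from positions 3,5,6,7,9,10,11,12,13,14,15: 11100111011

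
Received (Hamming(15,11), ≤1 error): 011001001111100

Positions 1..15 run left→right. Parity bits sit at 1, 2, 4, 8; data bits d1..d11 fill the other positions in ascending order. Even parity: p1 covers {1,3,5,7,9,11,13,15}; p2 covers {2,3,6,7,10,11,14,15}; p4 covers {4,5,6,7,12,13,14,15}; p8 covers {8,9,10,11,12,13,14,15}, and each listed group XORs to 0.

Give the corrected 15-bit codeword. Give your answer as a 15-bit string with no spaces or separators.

s1 (pos 1,3,5,7,9,11,13,15): 0⊕1⊕0⊕0⊕1⊕1⊕1⊕0 = 0
s2 (pos 2,3,6,7,10,11,14,15): 1⊕1⊕1⊕0⊕1⊕1⊕0⊕0 = 1
s4 (pos 4,5,6,7,12,13,14,15): 0⊕0⊕1⊕0⊕1⊕1⊕0⊕0 = 1
s8 (pos 8,9,10,11,12,13,14,15): 0⊕1⊕1⊕1⊕1⊕1⊕0⊕0 = 1
Syndrome s8…s1 = 1110 → error at position 14.
Flip position 14: 011001001111100 → 011001001111110

011001001111110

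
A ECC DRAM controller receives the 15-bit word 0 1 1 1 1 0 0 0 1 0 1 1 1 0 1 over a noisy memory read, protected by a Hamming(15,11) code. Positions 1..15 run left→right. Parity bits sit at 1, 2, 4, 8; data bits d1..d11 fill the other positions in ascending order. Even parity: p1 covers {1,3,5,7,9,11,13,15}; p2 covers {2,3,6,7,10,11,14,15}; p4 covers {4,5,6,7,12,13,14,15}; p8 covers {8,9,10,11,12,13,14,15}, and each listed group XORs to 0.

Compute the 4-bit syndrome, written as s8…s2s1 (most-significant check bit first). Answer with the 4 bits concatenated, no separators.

1100

s1 (pos 1,3,5,7,9,11,13,15): 0⊕1⊕1⊕0⊕1⊕1⊕1⊕1 = 0
s2 (pos 2,3,6,7,10,11,14,15): 1⊕1⊕0⊕0⊕0⊕1⊕0⊕1 = 0
s4 (pos 4,5,6,7,12,13,14,15): 1⊕1⊕0⊕0⊕1⊕1⊕0⊕1 = 1
s8 (pos 8,9,10,11,12,13,14,15): 0⊕1⊕0⊕1⊕1⊕1⊕0⊕1 = 1
Syndrome s8…s1 = 1100 → error at position 12.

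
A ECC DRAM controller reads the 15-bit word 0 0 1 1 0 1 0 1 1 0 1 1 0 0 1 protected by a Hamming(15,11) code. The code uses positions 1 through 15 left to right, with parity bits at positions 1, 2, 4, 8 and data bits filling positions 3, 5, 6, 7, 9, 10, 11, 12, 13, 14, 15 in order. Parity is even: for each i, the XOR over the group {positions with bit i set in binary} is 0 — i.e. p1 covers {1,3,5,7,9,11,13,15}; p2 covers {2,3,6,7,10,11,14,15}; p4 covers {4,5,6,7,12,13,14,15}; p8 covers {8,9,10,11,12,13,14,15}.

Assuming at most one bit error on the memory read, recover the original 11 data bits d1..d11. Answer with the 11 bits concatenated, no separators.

10101011001

s1 (pos 1,3,5,7,9,11,13,15): 0⊕1⊕0⊕0⊕1⊕1⊕0⊕1 = 0
s2 (pos 2,3,6,7,10,11,14,15): 0⊕1⊕1⊕0⊕0⊕1⊕0⊕1 = 0
s4 (pos 4,5,6,7,12,13,14,15): 1⊕0⊕1⊕0⊕1⊕0⊕0⊕1 = 0
s8 (pos 8,9,10,11,12,13,14,15): 1⊕1⊕0⊕1⊕1⊕0⊕0⊕1 = 1
Syndrome s8…s1 = 1000 → error at position 8.
Flip position 8: 001101011011001 → 001101001011001
Read data bits from positions 3,5,6,7,9,10,11,12,13,14,15: 10101011001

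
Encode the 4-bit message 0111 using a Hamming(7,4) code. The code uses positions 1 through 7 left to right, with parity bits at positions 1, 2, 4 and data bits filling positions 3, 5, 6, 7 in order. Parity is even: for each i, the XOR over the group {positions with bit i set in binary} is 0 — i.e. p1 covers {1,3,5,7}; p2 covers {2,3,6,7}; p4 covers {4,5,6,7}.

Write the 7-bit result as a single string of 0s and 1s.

0001111

Place data at non-parity positions: p1 p2 0 p4 1 1 1
p1 (pos 1,3,5,7): XOR of data positions = 0⊕1⊕1 = 0
p2 (pos 2,3,6,7): XOR of data positions = 0⊕1⊕1 = 0
p4 (pos 4,5,6,7): XOR of data positions = 1⊕1⊕1 = 1
Codeword: 0001111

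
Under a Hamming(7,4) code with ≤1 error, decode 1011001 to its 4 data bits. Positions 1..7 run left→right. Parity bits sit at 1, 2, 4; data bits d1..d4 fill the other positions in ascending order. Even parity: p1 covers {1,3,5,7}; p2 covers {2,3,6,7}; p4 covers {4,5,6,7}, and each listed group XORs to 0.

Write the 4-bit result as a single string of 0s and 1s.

s1 (pos 1,3,5,7): 1⊕1⊕0⊕1 = 1
s2 (pos 2,3,6,7): 0⊕1⊕0⊕1 = 0
s4 (pos 4,5,6,7): 1⊕0⊕0⊕1 = 0
Syndrome s4…s1 = 001 → error at position 1.
Flip position 1: 1011001 → 0011001
Read data bits from positions 3,5,6,7: 1001

1001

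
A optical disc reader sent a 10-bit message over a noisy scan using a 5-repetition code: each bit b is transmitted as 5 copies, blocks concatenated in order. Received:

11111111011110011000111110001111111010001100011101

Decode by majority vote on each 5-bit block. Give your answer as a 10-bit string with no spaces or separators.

1110101001

Block 1 (11111): 5 ones → 1
Block 2 (11101): 4 ones → 1
Block 3 (11100): 3 ones → 1
Block 4 (11000): 2 ones → 0
Block 5 (11111): 5 ones → 1
Block 6 (00011): 2 ones → 0
Block 7 (11111): 5 ones → 1
Block 8 (01000): 1 one → 0
Block 9 (11000): 2 ones → 0
Block 10 (11101): 4 ones → 1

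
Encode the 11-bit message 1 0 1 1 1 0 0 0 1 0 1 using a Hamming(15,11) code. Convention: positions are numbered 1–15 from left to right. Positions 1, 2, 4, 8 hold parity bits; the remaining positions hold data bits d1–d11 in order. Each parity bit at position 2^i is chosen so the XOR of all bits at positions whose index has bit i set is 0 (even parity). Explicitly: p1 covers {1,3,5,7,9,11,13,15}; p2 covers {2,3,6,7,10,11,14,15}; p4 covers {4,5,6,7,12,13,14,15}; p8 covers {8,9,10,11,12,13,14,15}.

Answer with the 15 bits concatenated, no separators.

Place data at non-parity positions: p1 p2 1 p4 0 1 1 p8 1 0 0 0 1 0 1
p1 (pos 1,3,5,7,9,11,13,15): XOR of data positions = 1⊕0⊕1⊕1⊕0⊕1⊕1 = 1
p2 (pos 2,3,6,7,10,11,14,15): XOR of data positions = 1⊕1⊕1⊕0⊕0⊕0⊕1 = 0
p4 (pos 4,5,6,7,12,13,14,15): XOR of data positions = 0⊕1⊕1⊕0⊕1⊕0⊕1 = 0
p8 (pos 8,9,10,11,12,13,14,15): XOR of data positions = 1⊕0⊕0⊕0⊕1⊕0⊕1 = 1
Codeword: 101001111000101

101001111000101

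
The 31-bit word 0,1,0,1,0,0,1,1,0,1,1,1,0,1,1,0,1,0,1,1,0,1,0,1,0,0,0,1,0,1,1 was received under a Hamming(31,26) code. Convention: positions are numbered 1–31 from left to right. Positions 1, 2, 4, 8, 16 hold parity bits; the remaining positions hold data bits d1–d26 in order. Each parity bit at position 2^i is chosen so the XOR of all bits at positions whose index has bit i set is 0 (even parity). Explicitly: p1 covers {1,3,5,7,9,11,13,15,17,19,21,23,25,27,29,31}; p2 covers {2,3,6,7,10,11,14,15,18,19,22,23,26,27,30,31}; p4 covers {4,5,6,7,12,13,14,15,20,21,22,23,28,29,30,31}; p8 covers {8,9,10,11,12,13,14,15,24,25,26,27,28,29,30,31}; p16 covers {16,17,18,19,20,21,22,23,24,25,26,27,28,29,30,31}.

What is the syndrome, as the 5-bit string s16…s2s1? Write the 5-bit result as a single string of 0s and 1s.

00000

s1 (pos 1,3,5,7,9,11,13,15,17,19,21,23,25,27,29,31): 0⊕0⊕0⊕1⊕0⊕1⊕0⊕1⊕1⊕1⊕0⊕0⊕0⊕0⊕0⊕1 = 0
s2 (pos 2,3,6,7,10,11,14,15,18,19,22,23,26,27,30,31): 1⊕0⊕0⊕1⊕1⊕1⊕1⊕1⊕0⊕1⊕1⊕0⊕0⊕0⊕1⊕1 = 0
s4 (pos 4,5,6,7,12,13,14,15,20,21,22,23,28,29,30,31): 1⊕0⊕0⊕1⊕1⊕0⊕1⊕1⊕1⊕0⊕1⊕0⊕1⊕0⊕1⊕1 = 0
s8 (pos 8,9,10,11,12,13,14,15,24,25,26,27,28,29,30,31): 1⊕0⊕1⊕1⊕1⊕0⊕1⊕1⊕1⊕0⊕0⊕0⊕1⊕0⊕1⊕1 = 0
s16 (pos 16,17,18,19,20,21,22,23,24,25,26,27,28,29,30,31): 0⊕1⊕0⊕1⊕1⊕0⊕1⊕0⊕1⊕0⊕0⊕0⊕1⊕0⊕1⊕1 = 0
Syndrome s16…s1 = 00000 → no error.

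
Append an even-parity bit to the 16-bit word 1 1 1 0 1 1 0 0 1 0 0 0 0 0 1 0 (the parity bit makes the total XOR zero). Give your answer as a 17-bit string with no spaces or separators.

11101100100000101

XOR of the 16 data bits: 1⊕1⊕1⊕0⊕1⊕1⊕0⊕0⊕1⊕0⊕0⊕0⊕0⊕0⊕1⊕0 = 1
Parity bit = 1 (so all 17 bits XOR to 0).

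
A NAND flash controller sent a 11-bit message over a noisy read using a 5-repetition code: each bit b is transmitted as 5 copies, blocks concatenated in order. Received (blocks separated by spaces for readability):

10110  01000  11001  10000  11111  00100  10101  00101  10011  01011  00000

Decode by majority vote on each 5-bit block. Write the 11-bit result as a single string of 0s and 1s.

10101010110

Block 1 (10110): 3 ones → 1
Block 2 (01000): 1 one → 0
Block 3 (11001): 3 ones → 1
Block 4 (10000): 1 one → 0
Block 5 (11111): 5 ones → 1
Block 6 (00100): 1 one → 0
Block 7 (10101): 3 ones → 1
Block 8 (00101): 2 ones → 0
Block 9 (10011): 3 ones → 1
Block 10 (01011): 3 ones → 1
Block 11 (00000): 0 ones → 0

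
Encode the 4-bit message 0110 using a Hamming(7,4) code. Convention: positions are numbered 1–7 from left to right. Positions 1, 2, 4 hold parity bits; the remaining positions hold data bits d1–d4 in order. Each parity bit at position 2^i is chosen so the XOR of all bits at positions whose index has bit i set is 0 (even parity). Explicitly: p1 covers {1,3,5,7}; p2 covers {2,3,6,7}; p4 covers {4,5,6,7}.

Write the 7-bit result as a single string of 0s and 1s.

1100110

Place data at non-parity positions: p1 p2 0 p4 1 1 0
p1 (pos 1,3,5,7): XOR of data positions = 0⊕1⊕0 = 1
p2 (pos 2,3,6,7): XOR of data positions = 0⊕1⊕0 = 1
p4 (pos 4,5,6,7): XOR of data positions = 1⊕1⊕0 = 0
Codeword: 1100110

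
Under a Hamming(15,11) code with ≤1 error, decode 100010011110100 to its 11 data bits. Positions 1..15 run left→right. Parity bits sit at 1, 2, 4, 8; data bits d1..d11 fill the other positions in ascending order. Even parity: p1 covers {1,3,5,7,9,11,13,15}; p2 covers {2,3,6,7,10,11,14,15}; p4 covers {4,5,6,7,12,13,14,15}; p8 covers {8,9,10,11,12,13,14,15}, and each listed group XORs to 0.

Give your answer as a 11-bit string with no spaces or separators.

s1 (pos 1,3,5,7,9,11,13,15): 1⊕0⊕1⊕0⊕1⊕1⊕1⊕0 = 1
s2 (pos 2,3,6,7,10,11,14,15): 0⊕0⊕0⊕0⊕1⊕1⊕0⊕0 = 0
s4 (pos 4,5,6,7,12,13,14,15): 0⊕1⊕0⊕0⊕0⊕1⊕0⊕0 = 0
s8 (pos 8,9,10,11,12,13,14,15): 1⊕1⊕1⊕1⊕0⊕1⊕0⊕0 = 1
Syndrome s8…s1 = 1001 → error at position 9.
Flip position 9: 100010011110100 → 100010010110100
Read data bits from positions 3,5,6,7,9,10,11,12,13,14,15: 01000110100

01000110100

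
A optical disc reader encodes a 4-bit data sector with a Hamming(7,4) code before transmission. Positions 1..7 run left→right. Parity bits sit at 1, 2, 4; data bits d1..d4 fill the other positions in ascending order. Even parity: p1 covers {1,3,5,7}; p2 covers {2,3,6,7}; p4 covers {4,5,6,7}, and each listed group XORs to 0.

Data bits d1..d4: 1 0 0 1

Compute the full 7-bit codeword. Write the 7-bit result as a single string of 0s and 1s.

0011001

Place data at non-parity positions: p1 p2 1 p4 0 0 1
p1 (pos 1,3,5,7): XOR of data positions = 1⊕0⊕1 = 0
p2 (pos 2,3,6,7): XOR of data positions = 1⊕0⊕1 = 0
p4 (pos 4,5,6,7): XOR of data positions = 0⊕0⊕1 = 1
Codeword: 0011001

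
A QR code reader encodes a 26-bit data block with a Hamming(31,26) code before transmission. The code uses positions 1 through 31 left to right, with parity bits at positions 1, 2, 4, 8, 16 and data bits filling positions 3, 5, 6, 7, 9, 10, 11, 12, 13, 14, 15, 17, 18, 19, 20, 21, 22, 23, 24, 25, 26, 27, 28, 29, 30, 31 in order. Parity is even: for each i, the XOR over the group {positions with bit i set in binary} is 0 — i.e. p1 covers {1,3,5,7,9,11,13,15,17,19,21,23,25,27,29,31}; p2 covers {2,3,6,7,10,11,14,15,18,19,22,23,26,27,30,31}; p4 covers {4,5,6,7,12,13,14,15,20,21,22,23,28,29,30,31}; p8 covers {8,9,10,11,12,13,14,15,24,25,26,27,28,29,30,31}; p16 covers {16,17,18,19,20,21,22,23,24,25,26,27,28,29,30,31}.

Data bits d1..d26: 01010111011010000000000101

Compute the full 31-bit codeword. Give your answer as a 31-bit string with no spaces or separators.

Place data at non-parity positions: p1 p2 0 p4 1 0 1 p8 0 1 1 1 0 1 1 p16 0 1 0 0 0 0 0 0 0 0 0 0 1 0 1
p1 (pos 1,3,5,7,9,11,13,15,17,19,21,23,25,27,29,31): XOR of data positions = 0⊕1⊕1⊕0⊕1⊕0⊕1⊕0⊕0⊕0⊕0⊕0⊕0⊕1⊕1 = 0
p2 (pos 2,3,6,7,10,11,14,15,18,19,22,23,26,27,30,31): XOR of data positions = 0⊕0⊕1⊕1⊕1⊕1⊕1⊕1⊕0⊕0⊕0⊕0⊕0⊕0⊕1 = 1
p4 (pos 4,5,6,7,12,13,14,15,20,21,22,23,28,29,30,31): XOR of data positions = 1⊕0⊕1⊕1⊕0⊕1⊕1⊕0⊕0⊕0⊕0⊕0⊕1⊕0⊕1 = 1
p8 (pos 8,9,10,11,12,13,14,15,24,25,26,27,28,29,30,31): XOR of data positions = 0⊕1⊕1⊕1⊕0⊕1⊕1⊕0⊕0⊕0⊕0⊕0⊕1⊕0⊕1 = 1
p16 (pos 16,17,18,19,20,21,22,23,24,25,26,27,28,29,30,31): XOR of data positions = 0⊕1⊕0⊕0⊕0⊕0⊕0⊕0⊕0⊕0⊕0⊕0⊕1⊕0⊕1 = 1
Codeword: 0101101101110111010000000000101

0101101101110111010000000000101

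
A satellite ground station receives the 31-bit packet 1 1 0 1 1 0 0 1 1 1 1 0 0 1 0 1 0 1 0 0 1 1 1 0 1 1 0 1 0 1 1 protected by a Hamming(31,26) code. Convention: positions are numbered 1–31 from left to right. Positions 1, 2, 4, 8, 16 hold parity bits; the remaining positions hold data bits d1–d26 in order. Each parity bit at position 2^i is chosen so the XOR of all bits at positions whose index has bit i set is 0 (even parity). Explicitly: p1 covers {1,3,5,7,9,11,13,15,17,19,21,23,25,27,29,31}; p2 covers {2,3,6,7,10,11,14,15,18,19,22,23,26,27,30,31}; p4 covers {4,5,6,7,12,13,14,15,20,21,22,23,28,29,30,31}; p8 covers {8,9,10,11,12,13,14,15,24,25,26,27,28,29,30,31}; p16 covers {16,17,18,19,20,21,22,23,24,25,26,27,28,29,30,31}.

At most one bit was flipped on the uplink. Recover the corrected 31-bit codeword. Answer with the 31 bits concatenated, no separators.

s1 (pos 1,3,5,7,9,11,13,15,17,19,21,23,25,27,29,31): 1⊕0⊕1⊕0⊕1⊕1⊕0⊕0⊕0⊕0⊕1⊕1⊕1⊕0⊕0⊕1 = 0
s2 (pos 2,3,6,7,10,11,14,15,18,19,22,23,26,27,30,31): 1⊕0⊕0⊕0⊕1⊕1⊕1⊕0⊕1⊕0⊕1⊕1⊕1⊕0⊕1⊕1 = 0
s4 (pos 4,5,6,7,12,13,14,15,20,21,22,23,28,29,30,31): 1⊕1⊕0⊕0⊕0⊕0⊕1⊕0⊕0⊕1⊕1⊕1⊕1⊕0⊕1⊕1 = 1
s8 (pos 8,9,10,11,12,13,14,15,24,25,26,27,28,29,30,31): 1⊕1⊕1⊕1⊕0⊕0⊕1⊕0⊕0⊕1⊕1⊕0⊕1⊕0⊕1⊕1 = 0
s16 (pos 16,17,18,19,20,21,22,23,24,25,26,27,28,29,30,31): 1⊕0⊕1⊕0⊕0⊕1⊕1⊕1⊕0⊕1⊕1⊕0⊕1⊕0⊕1⊕1 = 0
Syndrome s16…s1 = 00100 → error at position 4.
Flip position 4: 1101100111100101010011101101011 → 1100100111100101010011101101011

1100100111100101010011101101011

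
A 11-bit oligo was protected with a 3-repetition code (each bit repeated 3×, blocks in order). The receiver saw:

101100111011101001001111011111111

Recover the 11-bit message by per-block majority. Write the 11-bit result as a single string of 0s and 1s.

Block 1 (101): 2 ones → 1
Block 2 (100): 1 one → 0
Block 3 (111): 3 ones → 1
Block 4 (011): 2 ones → 1
Block 5 (101): 2 ones → 1
Block 6 (001): 1 one → 0
Block 7 (001): 1 one → 0
Block 8 (111): 3 ones → 1
Block 9 (011): 2 ones → 1
Block 10 (111): 3 ones → 1
Block 11 (111): 3 ones → 1

10111001111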